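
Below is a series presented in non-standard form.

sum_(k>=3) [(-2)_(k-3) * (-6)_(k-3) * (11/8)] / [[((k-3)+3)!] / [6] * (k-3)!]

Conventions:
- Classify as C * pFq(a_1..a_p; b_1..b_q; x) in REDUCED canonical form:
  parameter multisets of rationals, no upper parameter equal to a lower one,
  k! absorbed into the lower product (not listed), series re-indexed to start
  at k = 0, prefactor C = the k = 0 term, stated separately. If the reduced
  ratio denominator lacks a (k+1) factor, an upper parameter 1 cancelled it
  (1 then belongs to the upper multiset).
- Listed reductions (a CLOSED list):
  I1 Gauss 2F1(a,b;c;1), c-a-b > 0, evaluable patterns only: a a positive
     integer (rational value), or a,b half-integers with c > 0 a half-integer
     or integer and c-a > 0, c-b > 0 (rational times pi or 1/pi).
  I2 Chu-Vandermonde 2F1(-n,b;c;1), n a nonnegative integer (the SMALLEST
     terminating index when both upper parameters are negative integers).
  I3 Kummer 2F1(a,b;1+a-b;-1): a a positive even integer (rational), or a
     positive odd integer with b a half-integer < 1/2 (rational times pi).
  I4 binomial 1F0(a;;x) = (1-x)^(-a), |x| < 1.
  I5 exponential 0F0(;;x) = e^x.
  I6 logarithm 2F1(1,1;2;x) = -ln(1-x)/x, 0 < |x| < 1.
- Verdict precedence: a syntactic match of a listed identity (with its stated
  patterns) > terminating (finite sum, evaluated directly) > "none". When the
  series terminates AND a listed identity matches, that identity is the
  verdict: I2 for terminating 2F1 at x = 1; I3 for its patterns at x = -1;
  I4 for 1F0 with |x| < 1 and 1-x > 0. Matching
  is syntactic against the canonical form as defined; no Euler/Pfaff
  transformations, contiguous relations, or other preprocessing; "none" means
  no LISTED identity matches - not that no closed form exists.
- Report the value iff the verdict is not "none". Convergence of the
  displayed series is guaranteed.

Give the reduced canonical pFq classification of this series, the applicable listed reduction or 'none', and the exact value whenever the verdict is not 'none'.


At argument 1: a 2F1 with upper {-6, -2}, lower {4}, scaled by C = 11/8. Verdict (x = 1): the Chu-Vandermonde identity I2 applies (terminating 2F1 at x = 1 with n = 2, b = -6, c = 4). Sum: 121/16.

First insight: t_0 being 11/8, the denominator's factorial ratio (C = 11/8) is a lower Pochhammer.
Term ratio: r(k) = 1 * (k-6) (k-2) / [(k+4) (k+1)] - rational in k, leading ratio 1; with t_0 = 11/8, classification follows.


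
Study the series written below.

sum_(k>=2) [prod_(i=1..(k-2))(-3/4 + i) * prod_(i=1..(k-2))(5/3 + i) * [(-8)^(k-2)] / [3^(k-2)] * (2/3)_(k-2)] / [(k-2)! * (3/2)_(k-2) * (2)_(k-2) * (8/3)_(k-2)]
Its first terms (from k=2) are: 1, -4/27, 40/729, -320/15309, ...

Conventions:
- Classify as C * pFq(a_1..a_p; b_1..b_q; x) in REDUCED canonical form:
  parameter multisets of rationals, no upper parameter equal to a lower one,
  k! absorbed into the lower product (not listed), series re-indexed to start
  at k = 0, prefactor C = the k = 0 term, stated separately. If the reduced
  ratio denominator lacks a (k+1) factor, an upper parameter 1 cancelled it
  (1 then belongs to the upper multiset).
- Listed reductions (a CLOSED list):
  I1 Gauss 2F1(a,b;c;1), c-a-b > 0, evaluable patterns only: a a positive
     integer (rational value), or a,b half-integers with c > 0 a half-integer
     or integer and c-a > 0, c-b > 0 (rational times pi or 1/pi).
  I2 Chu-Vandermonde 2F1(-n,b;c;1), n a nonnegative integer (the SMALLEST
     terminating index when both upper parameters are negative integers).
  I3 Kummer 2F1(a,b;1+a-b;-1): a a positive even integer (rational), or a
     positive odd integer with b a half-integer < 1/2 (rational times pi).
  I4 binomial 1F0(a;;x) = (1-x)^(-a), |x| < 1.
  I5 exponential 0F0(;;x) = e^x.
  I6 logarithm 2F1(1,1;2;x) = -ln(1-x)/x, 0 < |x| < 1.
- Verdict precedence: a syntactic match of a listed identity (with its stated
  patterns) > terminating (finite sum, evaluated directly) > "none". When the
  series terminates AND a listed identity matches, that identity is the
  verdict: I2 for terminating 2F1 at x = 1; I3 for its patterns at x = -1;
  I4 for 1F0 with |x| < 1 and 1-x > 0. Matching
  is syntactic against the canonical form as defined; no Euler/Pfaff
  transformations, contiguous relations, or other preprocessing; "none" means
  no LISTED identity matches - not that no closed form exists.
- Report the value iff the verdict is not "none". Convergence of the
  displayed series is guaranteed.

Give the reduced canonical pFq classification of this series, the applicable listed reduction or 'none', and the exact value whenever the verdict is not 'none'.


This is 1 * 2F2(1/4, 2/3; 3/2, 2; -8/3) in reduced canonical form. Verdict: none - at argument -8/3 the multisets {1/4, 2/3} ; {3/2, 2} match no listed identity.

Key step: t_0 = 1 here, and the two geometric factors (C = 1, x = -8/3) combine into one argument.
Adjacent-term ratio: r(k) = (-8/3) * (k+1/4) (k+2/3) / [(k+3/2) (k+2) (k+1)] - poly over poly, x = (-8/3) from leading terms; C = 1 at k = 0.


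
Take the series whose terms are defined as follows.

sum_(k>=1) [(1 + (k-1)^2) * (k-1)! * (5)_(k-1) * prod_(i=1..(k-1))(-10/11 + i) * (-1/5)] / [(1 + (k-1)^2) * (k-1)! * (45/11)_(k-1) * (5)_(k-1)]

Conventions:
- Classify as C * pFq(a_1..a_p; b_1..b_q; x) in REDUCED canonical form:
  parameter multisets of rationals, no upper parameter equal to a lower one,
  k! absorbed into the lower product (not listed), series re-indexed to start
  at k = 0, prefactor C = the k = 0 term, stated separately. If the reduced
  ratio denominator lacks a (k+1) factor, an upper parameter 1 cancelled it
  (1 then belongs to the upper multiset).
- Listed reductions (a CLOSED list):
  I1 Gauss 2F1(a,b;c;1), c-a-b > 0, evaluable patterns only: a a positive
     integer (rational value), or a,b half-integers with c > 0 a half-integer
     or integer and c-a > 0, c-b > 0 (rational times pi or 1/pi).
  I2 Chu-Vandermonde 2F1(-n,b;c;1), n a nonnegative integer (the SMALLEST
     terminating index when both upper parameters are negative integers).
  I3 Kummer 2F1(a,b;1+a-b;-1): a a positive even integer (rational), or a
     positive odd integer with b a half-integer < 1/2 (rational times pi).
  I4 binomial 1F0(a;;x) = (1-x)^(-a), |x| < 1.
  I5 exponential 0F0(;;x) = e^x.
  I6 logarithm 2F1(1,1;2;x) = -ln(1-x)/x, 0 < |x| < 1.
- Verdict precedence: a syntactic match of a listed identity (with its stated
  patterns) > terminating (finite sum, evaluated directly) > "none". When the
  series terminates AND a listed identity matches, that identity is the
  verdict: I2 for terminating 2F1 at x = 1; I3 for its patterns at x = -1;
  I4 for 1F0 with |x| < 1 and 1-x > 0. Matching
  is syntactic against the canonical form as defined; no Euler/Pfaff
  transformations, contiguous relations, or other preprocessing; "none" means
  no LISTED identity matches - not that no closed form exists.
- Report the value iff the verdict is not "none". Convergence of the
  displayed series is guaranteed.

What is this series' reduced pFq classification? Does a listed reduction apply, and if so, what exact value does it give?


With C = -1/5: the canonical form is 2F1(1/11, 1; 45/11; 1). Verdict: Gauss's theorem (I1) matches (x = 1: the Gamma ratio telescopes since c-a-b = 3 > 0 and a = 1 in Z>0). Its exact value is -34/165.

Key step: with t_0 = -1/5, the parameter 5 appears in both the upper and lower lists and cancels (alongside the other common factor).
Term ratio: r(k) = 1 * (k+1/11) (k+1) / [(k+45/11) (k+1)] - rational in k. x = 1; t_0 = -1/5; negate the roots.


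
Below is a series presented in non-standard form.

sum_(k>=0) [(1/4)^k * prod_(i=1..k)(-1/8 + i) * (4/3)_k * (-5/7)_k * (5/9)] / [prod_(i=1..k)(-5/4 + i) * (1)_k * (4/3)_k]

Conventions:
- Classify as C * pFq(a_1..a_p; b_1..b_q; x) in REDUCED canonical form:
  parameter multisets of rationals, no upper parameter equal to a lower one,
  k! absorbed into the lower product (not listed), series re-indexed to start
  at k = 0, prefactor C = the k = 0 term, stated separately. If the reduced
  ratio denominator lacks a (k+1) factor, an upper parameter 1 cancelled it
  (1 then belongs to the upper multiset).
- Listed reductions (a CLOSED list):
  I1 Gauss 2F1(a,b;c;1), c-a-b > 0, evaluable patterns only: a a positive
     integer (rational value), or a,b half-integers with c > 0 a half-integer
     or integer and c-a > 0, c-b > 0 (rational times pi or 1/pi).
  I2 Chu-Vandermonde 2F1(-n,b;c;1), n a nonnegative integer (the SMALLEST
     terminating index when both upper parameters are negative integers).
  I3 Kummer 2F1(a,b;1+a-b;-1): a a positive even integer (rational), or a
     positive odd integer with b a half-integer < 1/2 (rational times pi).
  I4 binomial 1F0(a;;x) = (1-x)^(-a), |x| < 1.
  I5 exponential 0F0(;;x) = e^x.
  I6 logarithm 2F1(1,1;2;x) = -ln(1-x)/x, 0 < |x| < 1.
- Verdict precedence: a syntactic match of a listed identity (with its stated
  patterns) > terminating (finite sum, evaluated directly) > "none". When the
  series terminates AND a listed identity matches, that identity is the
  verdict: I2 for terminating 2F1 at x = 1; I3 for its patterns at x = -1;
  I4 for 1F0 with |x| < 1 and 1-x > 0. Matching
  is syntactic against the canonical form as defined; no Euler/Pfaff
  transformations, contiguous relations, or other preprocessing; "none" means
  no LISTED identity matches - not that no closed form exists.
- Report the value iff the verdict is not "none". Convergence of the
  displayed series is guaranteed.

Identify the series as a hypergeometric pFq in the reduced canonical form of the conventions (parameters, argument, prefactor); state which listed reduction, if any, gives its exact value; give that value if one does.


The tell: from the first term 5/9: the parameter 4/3 appears in both the upper and lower lists and cancels.
Step ratio: r(k) = (1/4) * (k-5/7) (k+7/8) / [(k-1/4) (k+1)] - rational; roots negated = parameters, x = (1/4), C = 5/9.

With C = 5/9: the canonical form is 2F1(-5/7, 7/8; -1/4; 1/4). Verdict: none. A 2F1 with upper {-5/7, 7/8} fits none of I1-I6 at x = 1/4; the sum runs forever.


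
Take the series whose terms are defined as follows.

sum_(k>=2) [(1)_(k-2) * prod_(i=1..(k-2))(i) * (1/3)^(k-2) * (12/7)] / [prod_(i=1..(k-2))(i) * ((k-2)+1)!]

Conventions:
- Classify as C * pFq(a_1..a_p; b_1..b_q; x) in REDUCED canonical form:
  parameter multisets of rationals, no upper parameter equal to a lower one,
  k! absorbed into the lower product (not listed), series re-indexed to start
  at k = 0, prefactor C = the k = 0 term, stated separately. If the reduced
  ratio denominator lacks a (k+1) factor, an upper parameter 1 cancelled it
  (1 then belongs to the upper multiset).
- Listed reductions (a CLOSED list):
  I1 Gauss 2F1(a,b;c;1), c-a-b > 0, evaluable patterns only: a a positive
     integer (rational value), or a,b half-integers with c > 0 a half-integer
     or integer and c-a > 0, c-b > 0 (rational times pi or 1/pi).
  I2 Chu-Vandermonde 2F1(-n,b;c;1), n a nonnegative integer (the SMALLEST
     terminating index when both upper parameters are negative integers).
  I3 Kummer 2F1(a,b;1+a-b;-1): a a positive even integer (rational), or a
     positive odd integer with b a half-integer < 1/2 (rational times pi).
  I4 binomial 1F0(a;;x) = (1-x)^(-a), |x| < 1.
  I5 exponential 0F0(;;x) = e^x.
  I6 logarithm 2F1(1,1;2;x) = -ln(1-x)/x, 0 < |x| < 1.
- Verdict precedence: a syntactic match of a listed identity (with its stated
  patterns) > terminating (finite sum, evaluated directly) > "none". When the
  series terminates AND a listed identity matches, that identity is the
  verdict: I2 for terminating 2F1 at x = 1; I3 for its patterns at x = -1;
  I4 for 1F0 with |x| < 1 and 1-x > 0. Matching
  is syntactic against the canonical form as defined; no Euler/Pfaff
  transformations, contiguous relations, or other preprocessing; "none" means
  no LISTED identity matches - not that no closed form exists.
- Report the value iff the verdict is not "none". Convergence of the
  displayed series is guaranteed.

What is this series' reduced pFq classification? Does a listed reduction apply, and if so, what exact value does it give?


Canonical form: C = 12/7 times 2F1 with upper {1, 1}, lower {2}, x = 1/3. Verdict: the logarithmic series (I6) fires (the logarithm: parameters (1,1;2), x = 1/3). Hence: (-36/7) * ln(2/3).

Key observation: with t_0 = 12/7, the running product (C = 12/7, x = 1/3) telescopes to a rising factorial.
Term ratio: r(k) = (1/3) * (k+1) (k+1) / [(k+2) (k+1)] - poly over poly, x = (1/3) from leading terms; C = 12/7 at k = 0.


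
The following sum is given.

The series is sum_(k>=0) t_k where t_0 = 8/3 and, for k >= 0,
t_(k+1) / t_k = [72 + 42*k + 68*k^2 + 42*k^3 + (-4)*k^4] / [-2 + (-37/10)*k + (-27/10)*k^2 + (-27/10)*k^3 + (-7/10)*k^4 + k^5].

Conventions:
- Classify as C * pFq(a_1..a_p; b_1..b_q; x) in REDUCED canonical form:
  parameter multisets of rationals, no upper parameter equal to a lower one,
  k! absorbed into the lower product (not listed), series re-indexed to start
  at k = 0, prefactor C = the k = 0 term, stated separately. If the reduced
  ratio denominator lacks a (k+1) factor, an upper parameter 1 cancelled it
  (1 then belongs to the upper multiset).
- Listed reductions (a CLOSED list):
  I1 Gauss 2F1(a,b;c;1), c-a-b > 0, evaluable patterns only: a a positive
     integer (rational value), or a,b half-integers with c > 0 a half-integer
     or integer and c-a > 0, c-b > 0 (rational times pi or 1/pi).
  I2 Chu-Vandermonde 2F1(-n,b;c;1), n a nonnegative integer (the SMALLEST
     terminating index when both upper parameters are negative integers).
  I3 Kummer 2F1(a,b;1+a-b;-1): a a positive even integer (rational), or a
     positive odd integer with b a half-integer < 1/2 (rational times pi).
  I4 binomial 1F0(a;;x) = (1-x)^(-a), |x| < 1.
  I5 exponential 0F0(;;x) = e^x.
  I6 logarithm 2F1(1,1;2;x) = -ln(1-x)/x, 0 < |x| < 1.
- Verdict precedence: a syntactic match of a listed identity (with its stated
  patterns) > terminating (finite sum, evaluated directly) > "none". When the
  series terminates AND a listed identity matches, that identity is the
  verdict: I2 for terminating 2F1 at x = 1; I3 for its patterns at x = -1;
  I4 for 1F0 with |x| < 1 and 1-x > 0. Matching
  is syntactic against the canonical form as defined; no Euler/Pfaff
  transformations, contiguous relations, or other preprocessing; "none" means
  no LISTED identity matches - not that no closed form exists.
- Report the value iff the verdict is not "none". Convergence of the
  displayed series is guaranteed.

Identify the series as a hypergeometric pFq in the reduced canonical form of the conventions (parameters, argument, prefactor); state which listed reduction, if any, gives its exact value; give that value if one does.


Canonical form: C = 8/3 times 2F2 with upper {-12, 3/2}, lower {-5/2, 4/5}, x = -4. Verdict: terminating. (-12)_k vanishes past k = 12, leaving a 13-term sum, computed directly. Value: -1297268911659414019160/25407076025331.

The tell: t_0 = 8/3 here, and the expanded ratio factors over Q; prefactor 8/3, roots give parameters.
Adjacent-term ratio: r(k) = (-4) * (k-12) (k+3/2) / [(k-5/2) (k+4/5) (k+1)] - rational in k, leading ratio (-4); with t_0 = 8/3, classification follows.


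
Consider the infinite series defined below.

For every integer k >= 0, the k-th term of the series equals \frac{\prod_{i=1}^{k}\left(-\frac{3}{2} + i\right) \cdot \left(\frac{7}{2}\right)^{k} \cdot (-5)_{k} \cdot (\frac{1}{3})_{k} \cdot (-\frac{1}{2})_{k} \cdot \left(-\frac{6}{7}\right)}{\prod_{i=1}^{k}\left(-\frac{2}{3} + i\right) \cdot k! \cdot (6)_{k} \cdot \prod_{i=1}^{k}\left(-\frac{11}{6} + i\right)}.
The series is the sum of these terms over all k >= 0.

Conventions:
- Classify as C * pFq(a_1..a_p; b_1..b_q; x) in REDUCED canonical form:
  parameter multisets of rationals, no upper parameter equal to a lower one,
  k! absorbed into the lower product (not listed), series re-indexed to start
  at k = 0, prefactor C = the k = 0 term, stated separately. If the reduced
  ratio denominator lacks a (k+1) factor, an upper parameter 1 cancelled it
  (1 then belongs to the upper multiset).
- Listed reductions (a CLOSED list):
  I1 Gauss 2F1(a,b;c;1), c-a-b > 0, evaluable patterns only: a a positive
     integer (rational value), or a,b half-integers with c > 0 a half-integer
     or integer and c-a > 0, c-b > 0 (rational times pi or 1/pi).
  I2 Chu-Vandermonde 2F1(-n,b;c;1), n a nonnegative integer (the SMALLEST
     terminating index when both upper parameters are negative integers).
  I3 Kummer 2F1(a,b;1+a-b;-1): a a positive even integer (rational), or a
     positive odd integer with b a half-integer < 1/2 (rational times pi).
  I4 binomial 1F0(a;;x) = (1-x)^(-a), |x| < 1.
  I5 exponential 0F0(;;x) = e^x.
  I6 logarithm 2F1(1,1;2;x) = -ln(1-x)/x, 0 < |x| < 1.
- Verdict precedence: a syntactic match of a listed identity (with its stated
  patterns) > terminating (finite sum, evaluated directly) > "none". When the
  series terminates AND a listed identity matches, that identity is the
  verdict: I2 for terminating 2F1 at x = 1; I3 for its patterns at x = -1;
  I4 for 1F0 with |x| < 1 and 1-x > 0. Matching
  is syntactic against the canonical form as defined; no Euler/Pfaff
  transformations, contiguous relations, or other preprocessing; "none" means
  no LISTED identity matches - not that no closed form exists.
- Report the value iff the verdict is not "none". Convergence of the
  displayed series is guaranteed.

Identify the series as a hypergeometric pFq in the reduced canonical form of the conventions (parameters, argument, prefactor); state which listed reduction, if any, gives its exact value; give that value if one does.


Classification (C = -\frac{6}{7}): 3F2 with upper {-5, -\frac{1}{2}, -\frac{1}{2}}, lower {-\frac{5}{6}, 6}, argument x = \frac{7}{2}. Verdict: terminating. With -5 upstairs the series is a 6-term polynomial sum; evaluated term by term. Exact value: -\frac{29549421}{28327936}.

The tell: with t_0 = -\frac{6}{7}, the parameter 1/3 appears in both the upper and lower lists and cancels.
Step ratio: r(k) = \frac{7}{2} * (k-5) (k-\frac{1}{2}) (k-\frac{1}{2}) / [(k-\frac{5}{6}) (k+6) (k+1)] - rational in k, leading ratio \frac{7}{2}; with t_0 = -\frac{6}{7}, classification follows.


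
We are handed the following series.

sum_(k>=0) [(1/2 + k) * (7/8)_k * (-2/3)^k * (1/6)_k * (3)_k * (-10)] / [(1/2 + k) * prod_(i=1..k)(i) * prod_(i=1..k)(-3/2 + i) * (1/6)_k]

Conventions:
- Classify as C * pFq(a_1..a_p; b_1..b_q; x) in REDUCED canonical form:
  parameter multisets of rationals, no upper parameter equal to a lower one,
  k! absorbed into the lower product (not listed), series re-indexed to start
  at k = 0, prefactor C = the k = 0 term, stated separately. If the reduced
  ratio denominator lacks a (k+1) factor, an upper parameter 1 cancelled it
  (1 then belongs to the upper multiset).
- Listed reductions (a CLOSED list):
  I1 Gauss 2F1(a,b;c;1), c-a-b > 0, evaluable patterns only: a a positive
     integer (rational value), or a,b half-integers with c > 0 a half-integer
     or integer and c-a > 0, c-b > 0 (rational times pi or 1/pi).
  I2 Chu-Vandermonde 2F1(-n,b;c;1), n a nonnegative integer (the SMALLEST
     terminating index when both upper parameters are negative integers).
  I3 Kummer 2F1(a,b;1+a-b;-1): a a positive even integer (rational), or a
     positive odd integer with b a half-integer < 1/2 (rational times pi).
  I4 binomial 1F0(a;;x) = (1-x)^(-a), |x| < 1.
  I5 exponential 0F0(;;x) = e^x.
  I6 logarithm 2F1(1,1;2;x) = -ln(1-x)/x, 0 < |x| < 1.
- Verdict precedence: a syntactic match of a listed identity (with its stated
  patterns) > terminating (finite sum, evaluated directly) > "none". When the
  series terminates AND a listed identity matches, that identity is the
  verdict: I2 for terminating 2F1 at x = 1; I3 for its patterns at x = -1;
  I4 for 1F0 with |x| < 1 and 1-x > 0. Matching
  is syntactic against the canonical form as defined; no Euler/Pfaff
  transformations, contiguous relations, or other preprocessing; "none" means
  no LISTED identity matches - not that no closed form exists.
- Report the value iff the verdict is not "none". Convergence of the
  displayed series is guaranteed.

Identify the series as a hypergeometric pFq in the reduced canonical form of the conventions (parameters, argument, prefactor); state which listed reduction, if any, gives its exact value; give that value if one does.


The series (x = -2/3) is 2F1: upper {7/8, 3}, lower {-1/2}, prefactor -10. Verdict: none. Every listed pattern misses the 2F1 form at -2/3, upper {7/8, 3}.

First insight: with t_0 = -10, the lower running product (C = -10) is a rising factorial.
Consecutive-term ratio: r(k) = (-2/3) * (k+7/8) (k+3) / [(k-1/2) (k+1)] - poly over poly, x = (-2/3) from leading terms; C = -10 at k = 0.


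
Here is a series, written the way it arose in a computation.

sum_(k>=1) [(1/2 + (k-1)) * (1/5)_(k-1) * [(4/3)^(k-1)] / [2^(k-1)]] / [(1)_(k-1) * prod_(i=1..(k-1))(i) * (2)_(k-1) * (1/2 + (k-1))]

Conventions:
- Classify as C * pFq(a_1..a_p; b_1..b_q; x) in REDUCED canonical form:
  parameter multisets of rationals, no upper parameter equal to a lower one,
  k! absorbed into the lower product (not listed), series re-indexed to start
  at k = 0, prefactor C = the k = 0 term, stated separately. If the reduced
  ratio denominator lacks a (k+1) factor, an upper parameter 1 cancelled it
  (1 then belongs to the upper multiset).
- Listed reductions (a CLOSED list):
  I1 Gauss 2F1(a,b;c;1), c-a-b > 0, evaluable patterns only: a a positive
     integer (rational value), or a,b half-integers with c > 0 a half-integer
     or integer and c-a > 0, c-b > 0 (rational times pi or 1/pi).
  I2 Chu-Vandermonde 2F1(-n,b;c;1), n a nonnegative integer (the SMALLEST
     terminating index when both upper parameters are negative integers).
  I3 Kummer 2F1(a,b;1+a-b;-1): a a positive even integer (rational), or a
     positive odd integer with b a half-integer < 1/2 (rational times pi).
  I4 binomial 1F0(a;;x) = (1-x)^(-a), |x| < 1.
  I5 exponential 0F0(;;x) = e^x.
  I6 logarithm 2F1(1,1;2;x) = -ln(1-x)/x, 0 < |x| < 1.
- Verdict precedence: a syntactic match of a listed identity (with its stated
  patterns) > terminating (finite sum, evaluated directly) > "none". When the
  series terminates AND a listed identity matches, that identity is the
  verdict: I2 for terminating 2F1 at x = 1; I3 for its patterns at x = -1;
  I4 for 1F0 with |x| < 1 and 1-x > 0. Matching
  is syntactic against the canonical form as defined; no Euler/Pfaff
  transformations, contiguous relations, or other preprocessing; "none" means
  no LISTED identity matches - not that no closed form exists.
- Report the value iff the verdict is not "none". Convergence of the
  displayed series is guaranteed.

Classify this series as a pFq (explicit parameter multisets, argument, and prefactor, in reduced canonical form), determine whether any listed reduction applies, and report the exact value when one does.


Prefactor 1, argument 2/3: 1F2 with upper {1/5} over lower {1, 2}. Verdict: none - at argument 2/3 the multisets {1/5} ; {1, 2} match no listed identity.

Structural cue: t_0 = 1 here, and the factor k + 1/2 cancels (top and bottom), leaving C = 1.
Consecutive-term ratio: r(k) = (2/3) * (k+1/5) / [(k+1) (k+2) (k+1)] - poly over poly, x = (2/3) from leading terms; C = 1 at k = 0.


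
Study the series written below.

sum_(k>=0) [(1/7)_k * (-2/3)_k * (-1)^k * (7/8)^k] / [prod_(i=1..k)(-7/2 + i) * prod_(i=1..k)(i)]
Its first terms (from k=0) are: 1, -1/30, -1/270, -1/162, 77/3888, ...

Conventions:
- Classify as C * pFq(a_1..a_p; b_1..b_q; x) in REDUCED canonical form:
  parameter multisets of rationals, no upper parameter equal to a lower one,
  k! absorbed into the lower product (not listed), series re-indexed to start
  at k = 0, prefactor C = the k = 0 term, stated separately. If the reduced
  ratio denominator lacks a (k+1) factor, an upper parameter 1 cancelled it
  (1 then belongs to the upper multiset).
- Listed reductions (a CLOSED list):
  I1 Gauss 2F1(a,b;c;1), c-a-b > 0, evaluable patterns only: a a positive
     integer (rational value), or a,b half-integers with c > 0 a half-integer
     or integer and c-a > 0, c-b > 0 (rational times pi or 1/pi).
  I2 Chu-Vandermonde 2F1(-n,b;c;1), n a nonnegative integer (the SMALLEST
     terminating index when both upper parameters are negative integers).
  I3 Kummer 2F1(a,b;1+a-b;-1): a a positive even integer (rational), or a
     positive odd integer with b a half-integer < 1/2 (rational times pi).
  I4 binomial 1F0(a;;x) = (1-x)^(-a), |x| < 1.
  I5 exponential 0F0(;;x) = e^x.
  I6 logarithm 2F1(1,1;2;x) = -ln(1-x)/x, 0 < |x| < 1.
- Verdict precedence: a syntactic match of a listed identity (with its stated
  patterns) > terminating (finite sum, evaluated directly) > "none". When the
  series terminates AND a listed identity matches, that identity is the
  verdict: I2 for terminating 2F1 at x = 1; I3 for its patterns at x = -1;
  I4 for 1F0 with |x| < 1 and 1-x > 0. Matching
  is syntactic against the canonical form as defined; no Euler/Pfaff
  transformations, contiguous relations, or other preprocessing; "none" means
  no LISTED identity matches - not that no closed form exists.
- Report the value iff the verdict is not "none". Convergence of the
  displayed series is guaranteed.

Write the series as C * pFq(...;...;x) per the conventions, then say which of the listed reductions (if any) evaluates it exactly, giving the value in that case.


With C = 1: the canonical form is 2F1(-2/3, 1/7; -5/2; -7/8). Verdict: none. A 2F1 with upper {-2/3, 1/7} fits none of I1-I6 at x = -7/8; the sum runs forever.

Key observation: t_0 being 1, the product of the first k integers (prefactor 1) is k!.
Consecutive-term ratio: r(k) = (-7/8) * (k-2/3) (k+1/7) / [(k-5/2) (k+1)] - poly over poly, x = (-7/8) from leading terms; C = 1 at k = 0.


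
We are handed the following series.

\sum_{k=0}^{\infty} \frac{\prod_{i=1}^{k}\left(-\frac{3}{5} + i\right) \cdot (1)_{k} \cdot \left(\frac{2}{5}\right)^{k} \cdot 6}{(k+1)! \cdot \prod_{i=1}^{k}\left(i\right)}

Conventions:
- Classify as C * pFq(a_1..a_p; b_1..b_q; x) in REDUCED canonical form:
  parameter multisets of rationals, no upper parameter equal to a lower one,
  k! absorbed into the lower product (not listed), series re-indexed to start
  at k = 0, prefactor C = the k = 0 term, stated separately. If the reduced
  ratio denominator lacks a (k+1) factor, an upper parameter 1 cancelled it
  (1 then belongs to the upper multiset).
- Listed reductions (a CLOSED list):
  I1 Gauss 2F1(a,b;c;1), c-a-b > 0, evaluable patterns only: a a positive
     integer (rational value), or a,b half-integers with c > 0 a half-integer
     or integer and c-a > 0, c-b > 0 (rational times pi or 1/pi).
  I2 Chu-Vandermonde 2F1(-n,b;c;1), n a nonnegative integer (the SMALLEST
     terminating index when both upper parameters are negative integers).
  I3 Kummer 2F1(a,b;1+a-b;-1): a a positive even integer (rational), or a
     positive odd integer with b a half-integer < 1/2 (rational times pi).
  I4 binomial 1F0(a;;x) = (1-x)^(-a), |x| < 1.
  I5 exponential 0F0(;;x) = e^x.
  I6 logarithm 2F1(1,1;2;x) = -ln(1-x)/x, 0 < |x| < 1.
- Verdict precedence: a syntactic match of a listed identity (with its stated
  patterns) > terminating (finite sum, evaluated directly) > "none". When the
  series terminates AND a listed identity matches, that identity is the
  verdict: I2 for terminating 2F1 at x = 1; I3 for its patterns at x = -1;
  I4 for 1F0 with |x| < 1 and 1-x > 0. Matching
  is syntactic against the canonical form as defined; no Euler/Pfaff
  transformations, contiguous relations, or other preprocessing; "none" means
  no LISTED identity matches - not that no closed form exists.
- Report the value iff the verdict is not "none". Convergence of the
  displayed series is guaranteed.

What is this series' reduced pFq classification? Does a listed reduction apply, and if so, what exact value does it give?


At argument \frac{2}{5}: a 2F1 with upper {\frac{2}{5}, 1}, lower {2}, scaled by C = 6. Verdict: none (x = \frac{2}{5}): each listed identity misses the multisets {\frac{2}{5}, 1} ; {2}.

Structural cue: from the first term 6: the running product (prefactor 6) telescopes to a rising factorial.
Ratio: r(k) = \frac{2}{5} * (k+\frac{2}{5}) (k+1) / [(k+2) (k+1)] - rational; roots negated = parameters, x = \frac{2}{5}, C = 6.


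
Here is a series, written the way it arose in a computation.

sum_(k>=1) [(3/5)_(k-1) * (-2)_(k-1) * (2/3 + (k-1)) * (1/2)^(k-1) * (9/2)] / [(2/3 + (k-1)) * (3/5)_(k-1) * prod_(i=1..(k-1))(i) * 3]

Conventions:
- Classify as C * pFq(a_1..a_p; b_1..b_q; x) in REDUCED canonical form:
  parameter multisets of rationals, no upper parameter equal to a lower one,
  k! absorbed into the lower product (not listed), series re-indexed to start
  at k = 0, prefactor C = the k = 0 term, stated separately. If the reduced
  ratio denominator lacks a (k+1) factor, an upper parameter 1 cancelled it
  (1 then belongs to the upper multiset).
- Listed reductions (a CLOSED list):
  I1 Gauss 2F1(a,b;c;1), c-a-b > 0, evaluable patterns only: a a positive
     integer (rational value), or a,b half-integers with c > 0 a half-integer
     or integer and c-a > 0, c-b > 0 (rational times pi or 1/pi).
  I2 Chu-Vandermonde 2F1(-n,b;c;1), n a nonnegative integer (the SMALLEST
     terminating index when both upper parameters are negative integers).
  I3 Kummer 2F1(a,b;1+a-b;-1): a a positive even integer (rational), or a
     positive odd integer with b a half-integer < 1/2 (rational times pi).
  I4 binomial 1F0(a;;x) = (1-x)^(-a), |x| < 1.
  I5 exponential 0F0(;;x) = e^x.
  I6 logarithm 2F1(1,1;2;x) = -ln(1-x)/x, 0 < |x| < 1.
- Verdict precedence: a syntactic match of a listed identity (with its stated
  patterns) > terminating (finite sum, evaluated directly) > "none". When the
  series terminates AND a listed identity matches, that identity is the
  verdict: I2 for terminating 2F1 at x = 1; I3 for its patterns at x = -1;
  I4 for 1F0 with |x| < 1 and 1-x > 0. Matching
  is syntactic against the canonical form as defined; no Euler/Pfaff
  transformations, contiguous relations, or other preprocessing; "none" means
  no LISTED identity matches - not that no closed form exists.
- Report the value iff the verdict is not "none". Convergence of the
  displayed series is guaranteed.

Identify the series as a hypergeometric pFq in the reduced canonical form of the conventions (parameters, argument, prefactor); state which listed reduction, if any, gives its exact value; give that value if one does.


Key step: t_0 = 3/2 here, and the constant factors (C = 3/2) combine into one prefactor.
Term ratio: r(k) = (1/2) * (k-2) / [(k+1)] - rational in k, leading ratio (1/2); with t_0 = 3/2, classification follows.

Reduced: x = 1/2, 1F0, upper = {-2}, lower = {-}, C = 3/2. Verdict: binomial (I4) fires (the 1F0 binomial series: exponent 2, x = 1/2). Hence: 3/8.


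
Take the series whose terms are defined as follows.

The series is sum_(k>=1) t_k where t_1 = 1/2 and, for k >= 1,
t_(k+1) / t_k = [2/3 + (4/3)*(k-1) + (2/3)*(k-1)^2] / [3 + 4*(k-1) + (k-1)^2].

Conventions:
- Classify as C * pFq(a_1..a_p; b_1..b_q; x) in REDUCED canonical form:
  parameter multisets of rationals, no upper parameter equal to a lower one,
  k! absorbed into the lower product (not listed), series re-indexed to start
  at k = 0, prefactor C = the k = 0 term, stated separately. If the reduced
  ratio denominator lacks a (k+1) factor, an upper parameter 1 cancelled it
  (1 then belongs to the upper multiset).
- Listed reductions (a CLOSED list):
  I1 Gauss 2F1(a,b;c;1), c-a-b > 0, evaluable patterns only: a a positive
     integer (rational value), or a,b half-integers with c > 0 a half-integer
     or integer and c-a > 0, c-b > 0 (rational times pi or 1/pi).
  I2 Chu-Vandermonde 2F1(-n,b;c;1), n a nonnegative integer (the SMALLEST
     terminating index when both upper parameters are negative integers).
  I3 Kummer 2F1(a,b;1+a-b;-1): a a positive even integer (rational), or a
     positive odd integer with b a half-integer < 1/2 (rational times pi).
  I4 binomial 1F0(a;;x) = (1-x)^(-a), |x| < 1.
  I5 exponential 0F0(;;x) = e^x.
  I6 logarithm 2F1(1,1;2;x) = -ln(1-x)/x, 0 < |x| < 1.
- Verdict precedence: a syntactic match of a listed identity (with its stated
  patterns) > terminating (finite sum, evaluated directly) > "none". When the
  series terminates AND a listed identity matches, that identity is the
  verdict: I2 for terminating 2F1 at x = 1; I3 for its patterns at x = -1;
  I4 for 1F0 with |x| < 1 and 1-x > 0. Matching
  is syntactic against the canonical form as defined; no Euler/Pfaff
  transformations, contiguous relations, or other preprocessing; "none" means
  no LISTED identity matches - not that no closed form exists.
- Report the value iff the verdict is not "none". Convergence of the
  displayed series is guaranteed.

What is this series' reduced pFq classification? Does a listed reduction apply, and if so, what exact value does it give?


Key step: x = (2/3) and roots of the ratio polynomials (C = 1/2, x = 2/3) are the negated parameters.
Adjacent-term ratio: r(k) = (2/3) * (k+1) (k+1) / [(k+3) (k+1)] ; factor over Q: parameters, x = (2/3), and C = 1/2.

The series (x = 2/3) is 2F1: upper {1, 1}, lower {3}, prefactor 1/2. Verdict: no listed reduction: x = 2/3 and upper {1, 1} fail every I1-I6 pattern.


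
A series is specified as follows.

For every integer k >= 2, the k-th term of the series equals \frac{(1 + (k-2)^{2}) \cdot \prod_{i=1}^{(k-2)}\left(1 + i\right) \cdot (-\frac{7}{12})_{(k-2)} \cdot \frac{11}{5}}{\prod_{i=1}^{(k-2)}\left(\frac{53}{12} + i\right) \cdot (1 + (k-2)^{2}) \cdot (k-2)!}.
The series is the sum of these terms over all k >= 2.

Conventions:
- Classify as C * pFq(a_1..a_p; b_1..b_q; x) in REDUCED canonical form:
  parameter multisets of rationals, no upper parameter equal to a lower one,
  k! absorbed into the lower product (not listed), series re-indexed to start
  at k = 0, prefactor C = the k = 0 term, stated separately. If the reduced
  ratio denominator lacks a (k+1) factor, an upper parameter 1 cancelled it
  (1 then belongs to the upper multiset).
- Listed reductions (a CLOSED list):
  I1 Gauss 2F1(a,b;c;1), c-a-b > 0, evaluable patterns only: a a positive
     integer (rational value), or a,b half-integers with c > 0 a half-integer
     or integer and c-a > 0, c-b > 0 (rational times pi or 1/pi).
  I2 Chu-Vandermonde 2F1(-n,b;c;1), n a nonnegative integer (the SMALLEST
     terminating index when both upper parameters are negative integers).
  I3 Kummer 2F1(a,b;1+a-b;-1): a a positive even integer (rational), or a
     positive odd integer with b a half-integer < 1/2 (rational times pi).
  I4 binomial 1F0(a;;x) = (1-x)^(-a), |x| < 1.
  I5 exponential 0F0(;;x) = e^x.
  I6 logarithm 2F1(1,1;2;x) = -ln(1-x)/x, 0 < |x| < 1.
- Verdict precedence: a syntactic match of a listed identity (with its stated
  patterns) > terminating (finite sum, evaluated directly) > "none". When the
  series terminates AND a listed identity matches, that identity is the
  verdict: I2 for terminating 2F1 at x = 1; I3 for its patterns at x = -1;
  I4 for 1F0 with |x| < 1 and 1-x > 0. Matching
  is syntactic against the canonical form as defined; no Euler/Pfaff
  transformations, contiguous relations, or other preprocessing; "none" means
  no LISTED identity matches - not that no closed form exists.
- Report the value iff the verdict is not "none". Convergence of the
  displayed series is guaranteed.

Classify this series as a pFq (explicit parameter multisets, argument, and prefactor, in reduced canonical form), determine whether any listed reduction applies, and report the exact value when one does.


With C = \frac{11}{5}: the canonical form is 2F1(-\frac{7}{12}, 2; \frac{65}{12}; 1). Verdict at x = 1: the Gauss summation I1 matches (x = 1: the Gamma ratio telescopes since c-a-b = 4 > 0 and a = 2 in Z>0). Exact value: \frac{23903}{14400}.

Key observation: from the first term \frac{11}{5}: the running product (C = 11/5, x = 1) telescopes to a rising factorial.
Term ratio: r(k) = 1 * (k-\frac{7}{12}) (k+2) / [(k+\frac{65}{12}) (k+1)] - rational; roots negated = parameters, x = 1, C = \frac{11}{5}.


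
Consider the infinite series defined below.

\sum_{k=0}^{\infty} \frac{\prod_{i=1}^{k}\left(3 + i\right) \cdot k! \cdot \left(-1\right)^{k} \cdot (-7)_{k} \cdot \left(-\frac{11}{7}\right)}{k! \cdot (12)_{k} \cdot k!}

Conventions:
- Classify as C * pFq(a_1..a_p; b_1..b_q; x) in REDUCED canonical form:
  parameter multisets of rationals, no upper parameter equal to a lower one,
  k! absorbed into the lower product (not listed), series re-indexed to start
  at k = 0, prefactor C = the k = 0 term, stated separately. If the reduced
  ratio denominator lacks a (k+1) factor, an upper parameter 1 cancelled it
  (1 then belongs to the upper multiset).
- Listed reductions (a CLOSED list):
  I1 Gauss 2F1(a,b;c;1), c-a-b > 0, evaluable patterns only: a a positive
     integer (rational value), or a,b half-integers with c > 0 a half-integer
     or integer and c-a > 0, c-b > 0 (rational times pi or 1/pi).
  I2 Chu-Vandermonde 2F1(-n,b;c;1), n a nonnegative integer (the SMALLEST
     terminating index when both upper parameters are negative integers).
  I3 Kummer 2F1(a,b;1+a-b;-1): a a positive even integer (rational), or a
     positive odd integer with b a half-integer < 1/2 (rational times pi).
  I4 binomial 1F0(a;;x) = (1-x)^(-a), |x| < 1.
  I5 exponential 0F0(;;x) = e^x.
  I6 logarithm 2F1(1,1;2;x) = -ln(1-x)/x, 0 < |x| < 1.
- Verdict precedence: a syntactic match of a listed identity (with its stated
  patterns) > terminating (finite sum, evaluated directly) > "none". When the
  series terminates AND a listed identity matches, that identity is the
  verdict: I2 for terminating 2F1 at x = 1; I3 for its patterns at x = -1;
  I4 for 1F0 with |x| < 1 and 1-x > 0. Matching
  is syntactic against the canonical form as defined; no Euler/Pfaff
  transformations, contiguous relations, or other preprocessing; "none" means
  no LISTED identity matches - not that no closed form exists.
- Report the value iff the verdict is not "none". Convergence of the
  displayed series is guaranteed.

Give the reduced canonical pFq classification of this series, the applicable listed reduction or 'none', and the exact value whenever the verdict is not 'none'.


At argument -1: a 2F1 with upper {-7, 4}, lower {12}, scaled by C = -\frac{11}{7}. Verdict: the Kummer evaluation I3 applies (x = -1; c = 12 equals 1+a-b for upper {-7, 4}: listed pattern). Exact value: -\frac{605}{42}.

Key step: t_0 = -\frac{11}{7} here, and the denominator's factorial ratio (prefactor -11/7) is a lower Pochhammer.
Adjacent-term ratio: r(k) = -1 * (k-7) (k+4) / [(k+12) (k+1)] ; factor over Q: parameters, x = -1, and C = -\frac{11}{7}.


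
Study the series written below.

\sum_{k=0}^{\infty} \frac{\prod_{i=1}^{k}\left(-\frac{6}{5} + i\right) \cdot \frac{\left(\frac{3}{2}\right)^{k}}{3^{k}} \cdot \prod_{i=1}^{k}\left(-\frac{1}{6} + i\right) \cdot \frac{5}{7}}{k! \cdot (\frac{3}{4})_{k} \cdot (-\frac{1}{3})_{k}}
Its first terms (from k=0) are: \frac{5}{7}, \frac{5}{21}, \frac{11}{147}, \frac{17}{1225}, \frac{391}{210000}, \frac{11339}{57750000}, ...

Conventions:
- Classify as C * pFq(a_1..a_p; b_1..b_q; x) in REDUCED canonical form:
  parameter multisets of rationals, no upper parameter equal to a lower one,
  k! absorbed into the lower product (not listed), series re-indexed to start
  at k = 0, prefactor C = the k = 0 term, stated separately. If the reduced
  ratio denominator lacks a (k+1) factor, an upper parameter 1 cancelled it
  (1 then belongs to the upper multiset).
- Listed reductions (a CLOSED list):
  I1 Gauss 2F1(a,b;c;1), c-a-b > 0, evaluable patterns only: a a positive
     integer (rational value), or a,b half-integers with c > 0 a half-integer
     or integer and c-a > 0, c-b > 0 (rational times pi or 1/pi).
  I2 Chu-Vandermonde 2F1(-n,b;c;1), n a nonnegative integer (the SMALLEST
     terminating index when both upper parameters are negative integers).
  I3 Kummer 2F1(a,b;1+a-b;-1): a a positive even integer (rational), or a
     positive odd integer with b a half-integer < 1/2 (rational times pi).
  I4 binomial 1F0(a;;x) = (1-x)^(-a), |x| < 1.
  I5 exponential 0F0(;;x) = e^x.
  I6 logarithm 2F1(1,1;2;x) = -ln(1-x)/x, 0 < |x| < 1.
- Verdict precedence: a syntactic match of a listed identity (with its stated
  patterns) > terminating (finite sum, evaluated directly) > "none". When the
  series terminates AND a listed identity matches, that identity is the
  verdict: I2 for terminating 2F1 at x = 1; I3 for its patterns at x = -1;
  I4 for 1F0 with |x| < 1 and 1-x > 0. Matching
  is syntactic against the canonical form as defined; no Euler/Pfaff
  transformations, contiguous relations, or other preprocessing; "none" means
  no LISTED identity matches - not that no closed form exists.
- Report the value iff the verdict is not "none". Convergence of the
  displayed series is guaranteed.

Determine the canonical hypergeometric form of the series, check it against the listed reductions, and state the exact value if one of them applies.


This is \frac{5}{7} * 2F2(-\frac{1}{5}, \frac{5}{6}; -\frac{1}{3}, \frac{3}{4}; \frac{1}{2}) in reduced canonical form. Verdict: none here - no I1-I6 shape fits x = \frac{1}{2} with lower {-\frac{1}{3}, \frac{3}{4}}.

Structural cue: t_0 = \frac{5}{7} here, and the two k-th powers (prefactor 5/7) combine into one argument.
Term ratio: r(k) = \frac{1}{2} * (k-\frac{1}{5}) (k+\frac{5}{6}) / [(k-\frac{1}{3}) (k+\frac{3}{4}) (k+1)] ; factor over Q: parameters, x = \frac{1}{2}, and C = \frac{5}{7}.
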